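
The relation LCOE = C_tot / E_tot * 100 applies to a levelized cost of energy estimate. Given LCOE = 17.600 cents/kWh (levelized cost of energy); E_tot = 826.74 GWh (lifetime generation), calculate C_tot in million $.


C_tot = LCOE / 100 * E_tot
C_tot = 17.600 / 100 * 826.74
C_tot = 145.51 million $


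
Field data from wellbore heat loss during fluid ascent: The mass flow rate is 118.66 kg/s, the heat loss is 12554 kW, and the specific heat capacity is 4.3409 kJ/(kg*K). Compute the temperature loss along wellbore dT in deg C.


dT = Q_loss / (mdot * cp)
dT = 12554 / (118.66 * 4.3409)
dT = 24.37238 K
Convert (temperature difference, 1 K = 1 deg C): 24.37238 K = 24.37238 deg C
dT = 24.372 deg C


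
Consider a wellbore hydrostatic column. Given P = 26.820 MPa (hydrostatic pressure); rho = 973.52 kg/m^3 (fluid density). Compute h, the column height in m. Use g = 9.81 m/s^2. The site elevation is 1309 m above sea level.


h = P * 1e6 / (g * rho)
h = 26.820 * 1e6 / (9.81 * 973.52)
h = 2808.3 m


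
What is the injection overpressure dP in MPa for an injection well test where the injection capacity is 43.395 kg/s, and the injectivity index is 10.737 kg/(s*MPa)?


dP = mdot * 1000 / II
dP = 43.395 * 1000 / 10.737
dP = 4041.632 kPa
Convert: 4041.632 kPa * 0.001 = 4.0416 MPa
dP = 4.0416 MPa


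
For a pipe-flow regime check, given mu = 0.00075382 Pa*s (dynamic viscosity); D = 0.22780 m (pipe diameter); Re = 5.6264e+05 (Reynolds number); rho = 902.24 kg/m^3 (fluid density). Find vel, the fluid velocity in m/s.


vel = Re * mu / (rho * D)
vel = 5.6264e+05 * 0.00075382 / (902.24 * 0.22780)
vel = 2.0636 m/s


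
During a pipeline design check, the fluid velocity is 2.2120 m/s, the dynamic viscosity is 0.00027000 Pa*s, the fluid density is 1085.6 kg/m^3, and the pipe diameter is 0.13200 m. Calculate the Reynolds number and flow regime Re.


Step 1: Re = rho*vel*D/mu = 1085.6*2.212*0.132/0.00027 = 1.1740e+06
Step 2: Re = 1.1740e+06 > 4000, so flow is turbulent.
Re = 1.1740e+06 (turbulent)


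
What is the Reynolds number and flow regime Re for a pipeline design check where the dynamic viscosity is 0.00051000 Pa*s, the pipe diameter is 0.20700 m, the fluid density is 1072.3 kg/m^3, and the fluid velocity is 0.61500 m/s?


Step 1: Re = rho*vel*D/mu = 1072.3*0.615*0.207/0.00051 = 2.6767e+05
Step 2: Re = 2.6767e+05 > 4000, so flow is turbulent.
Re = 2.6767e+05 (turbulent)


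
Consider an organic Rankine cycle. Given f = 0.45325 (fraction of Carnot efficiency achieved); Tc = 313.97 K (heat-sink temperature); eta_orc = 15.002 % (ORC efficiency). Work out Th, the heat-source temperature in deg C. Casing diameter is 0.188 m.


Th = Tc / (1 - (eta_orc/100)/f)
Th = 313.97 / (1 - (15.002/100)/0.45325)
Th = 469.3035 K
Convert to deg C: 469.3035 - 273.15 = 196.15 deg C
Th = 196.15 deg C


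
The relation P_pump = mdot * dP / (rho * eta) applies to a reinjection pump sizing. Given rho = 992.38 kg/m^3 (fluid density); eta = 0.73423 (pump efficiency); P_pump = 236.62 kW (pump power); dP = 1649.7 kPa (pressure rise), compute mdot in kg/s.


mdot = P_pump * rho * eta / dP
mdot = 236.62 * 992.38 * 0.73423 / 1649.7
mdot = 104.51 kg/s


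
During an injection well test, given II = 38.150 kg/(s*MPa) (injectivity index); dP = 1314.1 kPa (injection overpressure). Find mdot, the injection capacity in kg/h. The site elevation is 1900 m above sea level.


mdot = II * dP / 1000
mdot = 38.150 * 1314.1 / 1000
mdot = 50.13291 kg/s
Convert: 50.13291 kg/s * 3600.0 = 1.8048e+05 kg/h
mdot = 1.8048e+05 kg/h


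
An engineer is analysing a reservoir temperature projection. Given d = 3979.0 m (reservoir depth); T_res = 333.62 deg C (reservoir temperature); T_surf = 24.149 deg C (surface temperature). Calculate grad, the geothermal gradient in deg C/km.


grad = (T_res - T_surf) / d * 1000
grad = (333.62 - 24.149) / 3979.0 * 1000
grad = 77.776 deg C/km


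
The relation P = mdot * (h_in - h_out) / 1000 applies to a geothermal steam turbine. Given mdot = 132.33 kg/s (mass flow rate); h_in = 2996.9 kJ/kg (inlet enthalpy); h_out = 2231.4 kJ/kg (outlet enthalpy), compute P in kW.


P = mdot * (h_in - h_out) / 1000
P = 132.33 * (2996.9 - 2231.4) / 1000
P = 101.2986 MW
Convert: 101.2986 MW * 1000.0 = 1.0130e+05 kW
P = 1.0130e+05 kW


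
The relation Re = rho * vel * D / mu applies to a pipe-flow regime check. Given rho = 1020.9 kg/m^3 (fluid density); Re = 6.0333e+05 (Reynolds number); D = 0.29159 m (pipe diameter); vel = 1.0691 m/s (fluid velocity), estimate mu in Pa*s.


mu = rho * vel * D / Re
mu = 1020.9 * 1.0691 * 0.29159 / 6.0333e+05
mu = 0.00052750 Pa*s


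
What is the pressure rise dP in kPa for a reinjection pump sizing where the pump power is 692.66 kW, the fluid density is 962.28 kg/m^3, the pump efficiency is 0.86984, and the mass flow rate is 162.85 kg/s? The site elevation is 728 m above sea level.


dP = P_pump * rho * eta / mdot
dP = 692.66 * 962.28 * 0.86984 / 162.85
dP = 3560.2 kPa


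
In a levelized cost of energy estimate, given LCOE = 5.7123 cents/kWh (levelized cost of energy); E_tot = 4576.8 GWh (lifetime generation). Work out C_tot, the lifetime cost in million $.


C_tot = LCOE / 100 * E_tot
C_tot = 5.7123 / 100 * 4576.8
C_tot = 261.44 million $


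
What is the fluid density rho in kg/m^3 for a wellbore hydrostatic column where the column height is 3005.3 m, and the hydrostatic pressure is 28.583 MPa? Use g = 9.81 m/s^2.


rho = P * 1e6 / (g * h)
rho = 28.583 * 1e6 / (9.81 * 3005.3)
rho = 969.51 kg/m^3


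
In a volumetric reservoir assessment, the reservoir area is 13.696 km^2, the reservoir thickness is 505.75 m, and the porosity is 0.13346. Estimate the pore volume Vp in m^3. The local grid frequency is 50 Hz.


Vp = A * 1e6 * hr * phi
Vp = 13.696 * 1e6 * 505.75 * 0.13346
Vp = 9.2444e+08 m^3


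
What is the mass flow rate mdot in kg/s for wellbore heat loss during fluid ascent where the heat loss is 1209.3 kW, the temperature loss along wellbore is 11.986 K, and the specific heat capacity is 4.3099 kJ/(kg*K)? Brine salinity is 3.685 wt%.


mdot = Q_loss / (cp * dT)
mdot = 1209.3 / (4.3099 * 11.986)
mdot = 23.410 kg/s


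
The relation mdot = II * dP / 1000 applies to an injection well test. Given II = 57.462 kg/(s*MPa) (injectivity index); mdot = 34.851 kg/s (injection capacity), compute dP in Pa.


dP = mdot * 1000 / II
dP = 34.851 * 1000 / 57.462
dP = 606.5052 kPa
Convert: 606.5052 kPa * 1000.0 = 6.0651e+05 Pa
dP = 6.0651e+05 Pa


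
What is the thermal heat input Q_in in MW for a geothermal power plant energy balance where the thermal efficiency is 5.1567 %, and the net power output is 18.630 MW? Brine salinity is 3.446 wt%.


Q_in = W_net / (eta / 100)
Q_in = 18.630 / (5.1567 / 100)
Q_in = 361.28 MW


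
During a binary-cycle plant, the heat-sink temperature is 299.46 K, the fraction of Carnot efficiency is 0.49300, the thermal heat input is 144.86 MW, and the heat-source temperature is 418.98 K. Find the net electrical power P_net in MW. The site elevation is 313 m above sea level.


Step 1: eta = (1 - Tc/Th)*f = (1 - 299.46/418.98)*0.493 = 0.1406353
Step 2: P_net = eta * Q_in = 0.1406353 * 144.86 = 20.372 MW
P_net = 20.372 MW


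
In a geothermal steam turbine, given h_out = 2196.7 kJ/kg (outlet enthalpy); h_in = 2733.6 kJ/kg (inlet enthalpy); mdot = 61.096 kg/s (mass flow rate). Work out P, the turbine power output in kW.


P = mdot * (h_in - h_out) / 1000
P = 61.096 * (2733.6 - 2196.7) / 1000
P = 32.80244 MW
Convert: 32.80244 MW * 1000.0 = 32802 kW
P = 32802 kW


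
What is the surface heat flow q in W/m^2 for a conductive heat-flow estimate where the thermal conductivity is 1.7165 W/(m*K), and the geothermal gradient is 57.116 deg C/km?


q = k * grad / 1000
q = 1.7165 * 57.116 / 1000
q = 0.098040 W/m^2


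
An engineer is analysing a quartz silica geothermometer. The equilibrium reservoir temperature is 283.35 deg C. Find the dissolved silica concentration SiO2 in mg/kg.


SiO2 = 10^(5.19 - 1309/(T_eq + 273.15))
SiO2 = 10^(5.19 - 1309/(283.35 + 273.15))
SiO2 = 688.33 mg/kg


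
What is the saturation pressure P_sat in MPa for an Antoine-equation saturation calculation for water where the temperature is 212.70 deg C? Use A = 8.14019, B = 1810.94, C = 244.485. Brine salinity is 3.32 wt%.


P_sat = 10^(A - B/(C + T)) / 760 * 0.101325
P_sat = 10^(8.14019 - 1810.94/(244.485 + 212.70)) / 760 * 0.101325
P_sat = 2.0138 MPa


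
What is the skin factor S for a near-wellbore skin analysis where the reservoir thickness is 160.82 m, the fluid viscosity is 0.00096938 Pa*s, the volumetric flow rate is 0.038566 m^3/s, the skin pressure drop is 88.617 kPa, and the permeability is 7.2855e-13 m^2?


S = dP_s * 1000 * 2*pi*k*hr / (q*mu)
S = 88.617 * 1000 * 2*pi*7.2855e-13*160.82 / (0.038566*0.00096938)
S = 1.7450


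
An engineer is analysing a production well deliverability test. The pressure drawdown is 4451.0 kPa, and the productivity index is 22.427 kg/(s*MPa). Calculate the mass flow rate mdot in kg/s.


mdot = PI * dP / 1000
mdot = 22.427 * 4451.0 / 1000
mdot = 99.823 kg/s


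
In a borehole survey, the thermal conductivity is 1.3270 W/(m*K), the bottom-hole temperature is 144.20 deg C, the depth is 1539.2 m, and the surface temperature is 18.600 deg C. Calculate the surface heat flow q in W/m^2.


Step 1: grad = (T_d - T_surf)/d * 1000 = (144.2 - 18.6)/1539.2 * 1000 = 81.60083 deg C/km
Step 2: q = k * grad / 1000 = 1.327 * 81.60083 / 1000 = 0.10828 W/m^2
q = 0.10828 W/m^2


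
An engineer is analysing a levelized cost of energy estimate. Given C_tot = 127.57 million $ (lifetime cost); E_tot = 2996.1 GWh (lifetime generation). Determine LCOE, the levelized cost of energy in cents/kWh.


LCOE = C_tot / E_tot * 100
LCOE = 127.57 / 2996.1 * 100
LCOE = 4.2579 cents/kWh


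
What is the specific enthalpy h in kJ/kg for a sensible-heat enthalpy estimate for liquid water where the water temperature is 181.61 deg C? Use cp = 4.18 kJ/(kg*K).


h = cp * T
h = 4.18 * 181.61
h = 759.13 kJ/kg


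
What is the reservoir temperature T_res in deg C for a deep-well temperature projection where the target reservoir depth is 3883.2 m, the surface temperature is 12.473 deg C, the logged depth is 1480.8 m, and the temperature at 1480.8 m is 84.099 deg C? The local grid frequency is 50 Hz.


Step 1: grad = (T_d1 - T_surf)/d1 * 1000 = (84.099 - 12.473)/1480.8 * 1000 = 48.36980 deg C/km
Step 2: T_res = T_surf + grad*d2/1000 = 12.473 + 48.36980*3883.2/1000 = 200.30 deg C
T_res = 200.30 deg C


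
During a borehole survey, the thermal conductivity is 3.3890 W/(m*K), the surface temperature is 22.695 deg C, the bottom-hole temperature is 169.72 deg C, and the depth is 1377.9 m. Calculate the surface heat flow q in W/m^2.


Step 1: grad = (T_d - T_surf)/d * 1000 = (169.72 - 22.695)/1377.9 * 1000 = 106.7022 deg C/km
Step 2: q = k * grad / 1000 = 3.389 * 106.7022 / 1000 = 0.36161 W/m^2
q = 0.36161 W/m^2


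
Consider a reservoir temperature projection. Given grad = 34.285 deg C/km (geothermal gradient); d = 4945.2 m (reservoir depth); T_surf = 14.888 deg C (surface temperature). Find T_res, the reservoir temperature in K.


T_res = T_surf + grad * d / 1000
T_res = 14.888 + 34.285 * 4945.2 / 1000
T_res = 184.4342 deg C
Convert to K: 184.4342 + 273.15 = 457.58 K
T_res = 457.58 K


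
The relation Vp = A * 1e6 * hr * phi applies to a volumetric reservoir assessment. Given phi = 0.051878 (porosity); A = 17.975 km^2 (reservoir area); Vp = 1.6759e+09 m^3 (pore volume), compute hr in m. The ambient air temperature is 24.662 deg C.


hr = Vp / (A * 1e6 * phi)
hr = 1.6759e+09 / (17.975 * 1e6 * 0.051878)
hr = 1797.2 m


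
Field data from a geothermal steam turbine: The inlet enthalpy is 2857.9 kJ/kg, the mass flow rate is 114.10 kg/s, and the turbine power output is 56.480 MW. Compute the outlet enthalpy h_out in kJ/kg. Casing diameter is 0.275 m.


h_out = h_in - P * 1000 / mdot
h_out = 2857.9 - 56.480 * 1000 / 114.10
h_out = 2362.9 kJ/kg


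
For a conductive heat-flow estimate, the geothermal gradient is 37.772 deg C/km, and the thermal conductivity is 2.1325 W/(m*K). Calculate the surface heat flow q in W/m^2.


q = k * grad / 1000
q = 2.1325 * 37.772 / 1000
q = 0.080549 W/m^2


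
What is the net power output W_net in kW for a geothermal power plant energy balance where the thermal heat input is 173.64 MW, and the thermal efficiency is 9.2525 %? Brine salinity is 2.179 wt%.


W_net = eta / 100 * Q_in
W_net = 9.2525 / 100 * 173.64
W_net = 16.06604 MW
Convert: 16.06604 MW * 1000.0 = 16066 kW
W_net = 16066 kW


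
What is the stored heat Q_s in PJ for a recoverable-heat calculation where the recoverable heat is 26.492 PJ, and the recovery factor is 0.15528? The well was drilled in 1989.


Q_s = Q_rec / RF
Q_s = 26.492 / 0.15528
Q_s = 170.61 PJ


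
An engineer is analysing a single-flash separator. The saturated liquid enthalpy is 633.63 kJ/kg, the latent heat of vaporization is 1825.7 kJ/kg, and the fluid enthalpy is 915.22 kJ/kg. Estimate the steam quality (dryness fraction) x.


x = (h - hf) / hfg
x = (915.22 - 633.63) / 1825.7
x = 0.15424


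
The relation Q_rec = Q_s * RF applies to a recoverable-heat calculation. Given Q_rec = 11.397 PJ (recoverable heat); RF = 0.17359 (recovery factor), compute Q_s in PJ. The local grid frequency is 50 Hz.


Q_s = Q_rec / RF
Q_s = 11.397 / 0.17359
Q_s = 65.655 PJ


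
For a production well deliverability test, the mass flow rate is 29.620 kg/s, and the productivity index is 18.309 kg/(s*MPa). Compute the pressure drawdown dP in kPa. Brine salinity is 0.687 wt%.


dP = mdot * 1000 / PI
dP = 29.620 * 1000 / 18.309
dP = 1617.8 kPa


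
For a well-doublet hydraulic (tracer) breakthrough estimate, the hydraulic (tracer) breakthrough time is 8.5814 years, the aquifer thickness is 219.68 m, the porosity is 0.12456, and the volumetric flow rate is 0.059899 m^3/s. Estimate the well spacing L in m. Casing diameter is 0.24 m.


L = sqrt(t_bt*365.25*86400*3*Qv / (pi*hr*phi))
L = sqrt(8.5814*365.25*86400*3*0.059899 / (pi*219.68*0.12456))
L = 752.39 m


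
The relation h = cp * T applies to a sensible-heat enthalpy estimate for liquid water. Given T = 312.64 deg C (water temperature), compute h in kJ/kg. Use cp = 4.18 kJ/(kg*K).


h = cp * T
h = 4.18 * 312.64
h = 1306.8 kJ/kg


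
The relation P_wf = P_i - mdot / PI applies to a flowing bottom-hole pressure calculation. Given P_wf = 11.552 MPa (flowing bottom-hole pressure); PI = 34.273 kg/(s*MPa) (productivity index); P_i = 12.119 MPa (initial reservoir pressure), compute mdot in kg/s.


mdot = (P_i - P_wf) * PI
mdot = (12.119 - 11.552) * 34.273
mdot = 19.433 kg/s


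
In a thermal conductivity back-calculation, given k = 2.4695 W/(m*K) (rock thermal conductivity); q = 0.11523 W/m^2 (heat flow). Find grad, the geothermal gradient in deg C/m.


grad = q / k * 1000
grad = 0.11523 / 2.4695 * 1000
grad = 46.66127 deg C/km
Convert: 46.66127 deg C/km * 0.001 = 0.046661 deg C/m
grad = 0.046661 deg C/m


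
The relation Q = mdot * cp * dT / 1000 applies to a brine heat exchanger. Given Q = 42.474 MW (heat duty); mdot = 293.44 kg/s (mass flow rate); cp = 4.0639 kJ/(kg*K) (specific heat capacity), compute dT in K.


dT = Q * 1000 / (mdot * cp)
dT = 42.474 * 1000 / (293.44 * 4.0639)
dT = 35.617 K


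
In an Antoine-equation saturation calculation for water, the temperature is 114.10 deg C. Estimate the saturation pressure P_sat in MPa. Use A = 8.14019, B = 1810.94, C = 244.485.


P_sat = 10^(A - B/(C + T)) / 760 * 0.101325
P_sat = 10^(8.14019 - 1810.94/(244.485 + 114.10)) / 760 * 0.101325
P_sat = 0.16400 MPa


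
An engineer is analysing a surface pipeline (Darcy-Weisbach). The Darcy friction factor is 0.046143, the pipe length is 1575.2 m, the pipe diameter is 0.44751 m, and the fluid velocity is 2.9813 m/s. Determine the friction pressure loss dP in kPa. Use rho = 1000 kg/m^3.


dP = f * (L/D) * (rho*vel^2/2) / 1000
dP = 0.046143 * (1575.2/0.44751) * (1000*2.9813^2/2) / 1000
dP = 721.81 kPa


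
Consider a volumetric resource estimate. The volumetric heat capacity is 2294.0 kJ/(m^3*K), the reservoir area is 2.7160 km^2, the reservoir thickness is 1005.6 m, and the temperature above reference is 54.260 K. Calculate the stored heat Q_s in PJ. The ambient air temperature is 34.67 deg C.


Step 1: Vr = A*1e6*hr = 2.716*1e6*1005.6 = 2.731210e+09 m^3
Step 2: Q_s = Vr*rhoc*dT/1e12 = 2.731210e+09*2294.0*54.26/1e12 = 339.96 PJ
Q_s = 339.96 PJ


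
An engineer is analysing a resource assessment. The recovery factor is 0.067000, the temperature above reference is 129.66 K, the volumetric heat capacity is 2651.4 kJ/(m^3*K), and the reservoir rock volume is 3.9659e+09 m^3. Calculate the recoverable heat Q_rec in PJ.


Step 1: Q_s = Vr*rhoc*dT/1e12 = 3.9659e+09*2651.4*129.66/1e12 = 1363.399 PJ
Step 2: Q_rec = Q_s * RF = 1363.399 * 0.067 = 91.348 PJ
Q_rec = 91.348 PJ


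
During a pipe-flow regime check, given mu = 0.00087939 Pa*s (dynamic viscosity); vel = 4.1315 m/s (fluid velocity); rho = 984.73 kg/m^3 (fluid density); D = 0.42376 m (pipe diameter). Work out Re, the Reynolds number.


Re = rho * vel * D / mu
Re = 984.73 * 4.1315 * 0.42376 / 0.00087939
Re = 1.9605e+06


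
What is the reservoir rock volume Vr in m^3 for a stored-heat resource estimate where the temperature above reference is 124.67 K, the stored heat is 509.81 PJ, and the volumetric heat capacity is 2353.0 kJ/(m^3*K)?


Vr = Q_s * 1e12 / (rhoc * dT)
Vr = 509.81 * 1e12 / (2353.0 * 124.67)
Vr = 1.7379e+09 m^3


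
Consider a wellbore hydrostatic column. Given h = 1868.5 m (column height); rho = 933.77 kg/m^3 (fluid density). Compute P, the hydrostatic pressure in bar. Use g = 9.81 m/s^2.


P = rho * g * h / 1e6
P = 933.77 * 9.81 * 1868.5 / 1e6
P = 17.11599 MPa
Convert: 17.11599 MPa * 10.0 = 171.16 bar
P = 171.16 bar


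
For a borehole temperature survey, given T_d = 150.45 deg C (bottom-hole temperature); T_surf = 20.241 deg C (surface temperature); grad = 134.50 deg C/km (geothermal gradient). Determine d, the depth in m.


d = (T_d - T_surf) / grad * 1000
d = (150.45 - 20.241) / 134.50 * 1000
d = 968.10 m


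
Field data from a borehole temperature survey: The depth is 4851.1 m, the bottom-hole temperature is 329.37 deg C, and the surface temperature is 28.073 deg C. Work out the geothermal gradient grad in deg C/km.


grad = (T_d - T_surf) / d * 1000
grad = (329.37 - 28.073) / 4851.1 * 1000
grad = 62.109 deg C/km


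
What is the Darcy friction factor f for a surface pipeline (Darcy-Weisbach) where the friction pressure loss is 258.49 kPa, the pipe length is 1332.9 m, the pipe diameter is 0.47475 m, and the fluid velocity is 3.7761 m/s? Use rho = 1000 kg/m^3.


f = dP*1000 / ((L/D)*(rho*vel^2/2))
f = 258.49*1000 / ((1332.9/0.47475)*(1000*3.7761^2/2))
f = 0.012914


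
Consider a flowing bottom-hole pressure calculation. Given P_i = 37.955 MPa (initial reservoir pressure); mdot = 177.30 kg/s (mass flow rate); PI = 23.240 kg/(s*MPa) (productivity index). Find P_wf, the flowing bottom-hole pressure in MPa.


P_wf = P_i - mdot / PI
P_wf = 37.955 - 177.30 / 23.240
P_wf = 30.326 MPa


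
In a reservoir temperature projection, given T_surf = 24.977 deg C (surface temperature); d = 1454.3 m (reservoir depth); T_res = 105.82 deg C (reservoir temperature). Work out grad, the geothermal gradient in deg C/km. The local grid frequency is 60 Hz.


grad = (T_res - T_surf) / d * 1000
grad = (105.82 - 24.977) / 1454.3 * 1000
grad = 55.589 deg C/km


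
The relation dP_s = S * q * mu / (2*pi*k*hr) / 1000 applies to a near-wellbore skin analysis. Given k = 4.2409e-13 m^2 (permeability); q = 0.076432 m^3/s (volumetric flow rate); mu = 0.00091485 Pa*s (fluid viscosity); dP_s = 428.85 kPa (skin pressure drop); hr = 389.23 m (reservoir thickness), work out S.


S = dP_s * 1000 * 2*pi*k*hr / (q*mu)
S = 428.85 * 1000 * 2*pi*4.2409e-13*389.23 / (0.076432*0.00091485)
S = 6.3610


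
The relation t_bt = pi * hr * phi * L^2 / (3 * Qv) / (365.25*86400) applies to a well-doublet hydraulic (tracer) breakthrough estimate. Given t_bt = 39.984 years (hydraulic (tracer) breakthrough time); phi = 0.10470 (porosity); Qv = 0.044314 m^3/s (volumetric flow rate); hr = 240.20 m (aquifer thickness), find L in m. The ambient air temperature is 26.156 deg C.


L = sqrt(t_bt*365.25*86400*3*Qv / (pi*hr*phi))
L = sqrt(39.984*365.25*86400*3*0.044314 / (pi*240.20*0.10470))
L = 1457.1 m


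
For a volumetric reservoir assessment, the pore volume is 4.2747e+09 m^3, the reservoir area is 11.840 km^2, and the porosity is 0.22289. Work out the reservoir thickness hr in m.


hr = Vp / (A * 1e6 * phi)
hr = 4.2747e+09 / (11.840 * 1e6 * 0.22289)
hr = 1619.8 m


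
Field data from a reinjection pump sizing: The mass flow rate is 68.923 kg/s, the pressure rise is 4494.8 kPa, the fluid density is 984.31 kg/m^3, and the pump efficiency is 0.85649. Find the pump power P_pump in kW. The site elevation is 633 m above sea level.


P_pump = mdot * dP / (rho * eta)
P_pump = 68.923 * 4494.8 / (984.31 * 0.85649)
P_pump = 367.47 kW


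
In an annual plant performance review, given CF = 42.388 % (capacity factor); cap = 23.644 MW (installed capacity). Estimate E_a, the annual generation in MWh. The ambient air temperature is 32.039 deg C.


E_a = CF / 100 * cap * 8760
E_a = 42.388 / 100 * 23.644 * 8760
E_a = 87795 MWh


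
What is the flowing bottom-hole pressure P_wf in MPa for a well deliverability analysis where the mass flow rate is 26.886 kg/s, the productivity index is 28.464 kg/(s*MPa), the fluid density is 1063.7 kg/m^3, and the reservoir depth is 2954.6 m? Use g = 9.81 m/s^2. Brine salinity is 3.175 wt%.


Step 1: P_i = rho*g*h/1e6 = 1063.7*9.81*2954.6/1e6 = 30.83095 MPa
Step 2: P_wf = P_i - mdot/PI = 30.83095 - 26.886/28.464 = 29.886 MPa
P_wf = 29.886 MPa


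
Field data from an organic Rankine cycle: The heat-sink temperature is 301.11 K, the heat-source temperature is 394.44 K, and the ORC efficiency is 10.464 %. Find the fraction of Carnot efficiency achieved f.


f = (eta_orc/100) / (1 - Tc/Th)
f = (10.464/100) / (1 - 301.11/394.44)
f = 0.44224


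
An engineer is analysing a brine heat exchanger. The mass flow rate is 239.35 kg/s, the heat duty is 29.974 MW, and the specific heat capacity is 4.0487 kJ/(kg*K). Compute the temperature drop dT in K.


dT = Q * 1000 / (mdot * cp)
dT = 29.974 * 1000 / (239.35 * 4.0487)
dT = 30.931 K


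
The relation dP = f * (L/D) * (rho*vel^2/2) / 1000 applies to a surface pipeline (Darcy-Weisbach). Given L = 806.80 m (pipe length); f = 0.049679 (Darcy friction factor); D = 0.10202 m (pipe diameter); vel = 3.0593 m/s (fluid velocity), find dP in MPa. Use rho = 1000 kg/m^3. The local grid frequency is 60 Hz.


dP = f * (L/D) * (rho*vel^2/2) / 1000
dP = 0.049679 * (806.80/0.10202) * (1000*3.0593^2/2) / 1000
dP = 1838.517 kPa
Convert: 1838.517 kPa * 0.001 = 1.8385 MPa
dP = 1.8385 MPa


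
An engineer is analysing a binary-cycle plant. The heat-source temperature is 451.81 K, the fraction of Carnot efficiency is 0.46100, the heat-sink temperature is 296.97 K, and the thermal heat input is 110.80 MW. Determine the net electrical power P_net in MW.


Step 1: eta = (1 - Tc/Th)*f = (1 - 296.97/451.81)*0.461 = 0.1579895
Step 2: P_net = eta * Q_in = 0.1579895 * 110.8 = 17.505 MW
P_net = 17.505 MW


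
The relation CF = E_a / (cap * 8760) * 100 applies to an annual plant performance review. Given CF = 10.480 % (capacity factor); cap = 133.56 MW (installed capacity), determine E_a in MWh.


E_a = CF / 100 * cap * 8760
E_a = 10.480 / 100 * 133.56 * 8760
E_a = 1.2261e+05 MWh


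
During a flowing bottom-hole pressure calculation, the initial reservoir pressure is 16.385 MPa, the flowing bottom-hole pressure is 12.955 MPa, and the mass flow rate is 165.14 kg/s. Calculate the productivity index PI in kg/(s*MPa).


PI = mdot / (P_i - P_wf)
PI = 165.14 / (16.385 - 12.955)
PI = 48.146 kg/(s*MPa)


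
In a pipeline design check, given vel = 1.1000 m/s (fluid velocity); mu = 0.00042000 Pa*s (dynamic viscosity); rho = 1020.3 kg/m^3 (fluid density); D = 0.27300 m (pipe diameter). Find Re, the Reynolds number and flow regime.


Step 1: Re = rho*vel*D/mu = 1020.3*1.1*0.273/0.00042 = 7.2951e+05
Step 2: Re = 7.2951e+05 > 4000, so flow is turbulent.
Re = 7.2951e+05 (turbulent)


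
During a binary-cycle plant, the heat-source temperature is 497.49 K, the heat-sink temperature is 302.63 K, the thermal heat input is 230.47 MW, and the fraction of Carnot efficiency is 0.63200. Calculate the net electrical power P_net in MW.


Step 1: eta = (1 - Tc/Th)*f = (1 - 302.63/497.49)*0.632 = 0.2475457
Step 2: P_net = eta * Q_in = 0.2475457 * 230.47 = 57.052 MW
P_net = 57.052 MW


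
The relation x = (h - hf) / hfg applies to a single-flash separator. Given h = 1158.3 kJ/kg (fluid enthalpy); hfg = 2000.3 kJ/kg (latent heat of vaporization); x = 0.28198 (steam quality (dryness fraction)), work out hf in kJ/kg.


hf = h - x * hfg
hf = 1158.3 - 0.28198 * 2000.3
hf = 594.26 kJ/kg


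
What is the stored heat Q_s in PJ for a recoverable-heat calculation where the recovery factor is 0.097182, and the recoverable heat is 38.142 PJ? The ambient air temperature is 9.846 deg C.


Q_s = Q_rec / RF
Q_s = 38.142 / 0.097182
Q_s = 392.48 PJ


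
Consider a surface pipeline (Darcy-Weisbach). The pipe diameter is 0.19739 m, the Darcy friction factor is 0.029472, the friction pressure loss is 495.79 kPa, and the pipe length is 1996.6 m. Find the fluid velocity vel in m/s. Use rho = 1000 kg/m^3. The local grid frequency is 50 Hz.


vel = sqrt(dP*1000*2*D / (f*L*rho))
vel = sqrt(495.79*1000*2*0.19739 / (0.029472*1996.6*1000))
vel = 1.8238 m/s


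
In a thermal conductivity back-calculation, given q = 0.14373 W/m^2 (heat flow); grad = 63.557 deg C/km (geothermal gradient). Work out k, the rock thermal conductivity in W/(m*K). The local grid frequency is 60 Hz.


k = q / (grad / 1000)
k = 0.14373 / (63.557 / 1000)
k = 2.2614 W/(m*K)


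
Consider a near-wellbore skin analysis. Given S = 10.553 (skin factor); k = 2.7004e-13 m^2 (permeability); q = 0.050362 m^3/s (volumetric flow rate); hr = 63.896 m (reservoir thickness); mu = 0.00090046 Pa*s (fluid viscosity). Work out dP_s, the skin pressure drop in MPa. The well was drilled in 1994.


dP_s = S * q * mu / (2*pi*k*hr) / 1000
dP_s = 10.553 * 0.050362 * 0.00090046 / (2*pi*2.7004e-13*63.896) / 1000
dP_s = 4414.298 kPa
Convert: 4414.298 kPa * 0.001 = 4.4143 MPa
dP_s = 4.4143 MPa


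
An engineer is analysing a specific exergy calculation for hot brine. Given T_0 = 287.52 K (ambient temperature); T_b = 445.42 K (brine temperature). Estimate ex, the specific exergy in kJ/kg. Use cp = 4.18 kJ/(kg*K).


ex = cp * ((T_b - T_0) - T_0 * ln(T_b/T_0))
ex = 4.18 * ((445.42 - 287.52) - 287.52 * ln(445.42/287.52))
ex = 133.95 kJ/kg


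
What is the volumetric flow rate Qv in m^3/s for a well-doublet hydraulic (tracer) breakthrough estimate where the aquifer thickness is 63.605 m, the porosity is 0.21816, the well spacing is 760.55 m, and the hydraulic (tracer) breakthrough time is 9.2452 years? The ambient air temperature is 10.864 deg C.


Qv = pi*hr*phi*L^2 / (3*t_bt*365.25*86400)
Qv = pi*63.605*0.21816*760.55^2 / (3*9.2452*365.25*86400)
Qv = 0.028809 m^3/s


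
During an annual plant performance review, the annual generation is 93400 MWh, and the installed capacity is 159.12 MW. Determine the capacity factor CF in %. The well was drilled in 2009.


CF = E_a / (cap * 8760) * 100
CF = 93400 / (159.12 * 8760) * 100
CF = 6.7007 %


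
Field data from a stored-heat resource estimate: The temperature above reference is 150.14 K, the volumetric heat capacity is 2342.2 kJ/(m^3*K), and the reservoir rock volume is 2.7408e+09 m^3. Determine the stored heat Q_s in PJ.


Q_s = Vr * rhoc * dT / 1e12
Q_s = 2.7408e+09 * 2342.2 * 150.14 / 1e12
Q_s = 963.82 PJ


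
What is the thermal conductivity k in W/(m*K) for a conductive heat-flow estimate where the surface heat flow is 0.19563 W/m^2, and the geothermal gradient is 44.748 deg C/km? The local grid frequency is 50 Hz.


k = q * 1000 / grad
k = 0.19563 * 1000 / 44.748
k = 4.3718 W/(m*K)


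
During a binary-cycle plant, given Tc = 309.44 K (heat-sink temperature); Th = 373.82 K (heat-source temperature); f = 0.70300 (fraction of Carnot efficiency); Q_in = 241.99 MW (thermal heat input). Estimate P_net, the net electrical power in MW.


Step 1: eta = (1 - Tc/Th)*f = (1 - 309.44/373.82)*0.703 = 0.1210720
Step 2: P_net = eta * Q_in = 0.1210720 * 241.99 = 29.298 MW
P_net = 29.298 MW


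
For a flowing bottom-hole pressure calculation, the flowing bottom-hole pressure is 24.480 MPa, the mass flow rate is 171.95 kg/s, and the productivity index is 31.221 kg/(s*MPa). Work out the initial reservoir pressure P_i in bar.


P_i = P_wf + mdot / PI
P_i = 24.480 + 171.95 / 31.221
P_i = 29.98751 MPa
Convert: 29.98751 MPa * 10.0 = 299.88 bar
P_i = 299.88 bar


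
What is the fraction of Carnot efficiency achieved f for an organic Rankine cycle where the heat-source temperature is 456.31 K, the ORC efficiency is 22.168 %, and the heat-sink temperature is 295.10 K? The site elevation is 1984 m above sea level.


f = (eta_orc/100) / (1 - Tc/Th)
f = (22.168/100) / (1 - 295.10/456.31)
f = 0.62747


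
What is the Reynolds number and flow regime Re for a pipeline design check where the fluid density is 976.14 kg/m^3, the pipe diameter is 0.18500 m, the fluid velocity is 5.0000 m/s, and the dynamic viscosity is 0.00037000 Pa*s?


Step 1: Re = rho*vel*D/mu = 976.14*5.0*0.185/0.00037 = 2.4404e+06
Step 2: Re = 2.4404e+06 > 4000, so flow is turbulent.
Re = 2.4404e+06 (turbulent)


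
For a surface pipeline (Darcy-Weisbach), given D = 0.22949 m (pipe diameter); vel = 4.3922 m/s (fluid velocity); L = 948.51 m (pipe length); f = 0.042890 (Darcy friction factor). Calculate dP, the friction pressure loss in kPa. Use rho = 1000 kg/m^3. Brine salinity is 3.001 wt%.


dP = f * (L/D) * (rho*vel^2/2) / 1000
dP = 0.042890 * (948.51/0.22949) * (1000*4.3922^2/2) / 1000
dP = 1709.9 kPa


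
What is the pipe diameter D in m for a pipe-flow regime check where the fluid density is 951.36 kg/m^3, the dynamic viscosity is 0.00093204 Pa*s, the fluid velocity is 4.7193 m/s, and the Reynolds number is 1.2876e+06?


D = Re * mu / (rho * vel)
D = 1.2876e+06 * 0.00093204 / (951.36 * 4.7193)
D = 0.26730 m


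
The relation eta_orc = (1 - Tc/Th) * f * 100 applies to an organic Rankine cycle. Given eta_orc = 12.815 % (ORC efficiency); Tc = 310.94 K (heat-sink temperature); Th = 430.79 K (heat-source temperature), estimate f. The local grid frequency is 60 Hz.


f = (eta_orc/100) / (1 - Tc/Th)
f = (12.815/100) / (1 - 310.94/430.79)
f = 0.46062


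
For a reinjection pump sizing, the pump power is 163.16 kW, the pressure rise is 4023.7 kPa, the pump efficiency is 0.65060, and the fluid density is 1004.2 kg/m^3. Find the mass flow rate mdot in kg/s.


mdot = P_pump * rho * eta / dP
mdot = 163.16 * 1004.2 * 0.65060 / 4023.7
mdot = 26.492 kg/s


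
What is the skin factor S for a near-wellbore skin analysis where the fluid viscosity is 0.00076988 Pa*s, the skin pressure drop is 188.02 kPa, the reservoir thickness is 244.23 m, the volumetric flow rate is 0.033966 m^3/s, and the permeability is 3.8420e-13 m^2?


S = dP_s * 1000 * 2*pi*k*hr / (q*mu)
S = 188.02 * 1000 * 2*pi*3.8420e-13*244.23 / (0.033966*0.00076988)
S = 4.2391


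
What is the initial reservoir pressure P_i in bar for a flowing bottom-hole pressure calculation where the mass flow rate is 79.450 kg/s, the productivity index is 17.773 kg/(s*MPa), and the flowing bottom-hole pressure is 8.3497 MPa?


P_i = P_wf + mdot / PI
P_i = 8.3497 + 79.450 / 17.773
P_i = 12.81996 MPa
Convert: 12.81996 MPa * 10.0 = 128.20 bar
P_i = 128.20 bar


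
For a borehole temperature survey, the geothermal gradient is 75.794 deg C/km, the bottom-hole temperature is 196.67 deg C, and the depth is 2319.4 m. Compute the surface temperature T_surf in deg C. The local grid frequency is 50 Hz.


T_surf = T_d - grad * d / 1000
T_surf = 196.67 - 75.794 * 2319.4 / 1000
T_surf = 20.873 deg C


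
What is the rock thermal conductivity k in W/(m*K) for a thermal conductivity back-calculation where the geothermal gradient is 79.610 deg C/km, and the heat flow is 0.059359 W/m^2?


k = q / (grad / 1000)
k = 0.059359 / (79.610 / 1000)
k = 0.74562 W/(m*K)


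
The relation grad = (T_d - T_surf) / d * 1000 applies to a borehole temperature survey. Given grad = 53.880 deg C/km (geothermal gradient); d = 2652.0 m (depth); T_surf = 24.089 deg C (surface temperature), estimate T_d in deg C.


T_d = T_surf + grad * d / 1000
T_d = 24.089 + 53.880 * 2652.0 / 1000
T_d = 166.98 deg C


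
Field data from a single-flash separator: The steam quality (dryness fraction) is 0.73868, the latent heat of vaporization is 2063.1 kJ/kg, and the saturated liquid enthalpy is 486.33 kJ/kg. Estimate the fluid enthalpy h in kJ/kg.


h = hf + x * hfg
h = 486.33 + 0.73868 * 2063.1
h = 2010.3 kJ/kg


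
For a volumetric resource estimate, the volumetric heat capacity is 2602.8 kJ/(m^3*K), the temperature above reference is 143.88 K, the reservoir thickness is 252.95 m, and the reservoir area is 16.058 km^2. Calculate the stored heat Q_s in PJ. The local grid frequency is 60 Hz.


Step 1: Vr = A*1e6*hr = 16.058*1e6*252.95 = 4.061871e+09 m^3
Step 2: Q_s = Vr*rhoc*dT/1e12 = 4.061871e+09*2602.8*143.88/1e12 = 1521.1 PJ
Q_s = 1521.1 PJ


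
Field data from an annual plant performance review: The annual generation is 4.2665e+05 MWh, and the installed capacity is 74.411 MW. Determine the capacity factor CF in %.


CF = E_a / (cap * 8760) * 100
CF = 4.2665e+05 / (74.411 * 8760) * 100
CF = 65.453 %


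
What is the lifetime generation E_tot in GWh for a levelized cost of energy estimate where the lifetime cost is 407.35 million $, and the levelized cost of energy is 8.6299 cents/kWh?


E_tot = C_tot / LCOE * 100
E_tot = 407.35 / 8.6299 * 100
E_tot = 4720.2 GWh


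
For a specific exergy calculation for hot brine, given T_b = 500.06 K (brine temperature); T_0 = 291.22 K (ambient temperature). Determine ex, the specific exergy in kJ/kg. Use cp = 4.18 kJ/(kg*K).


ex = cp * ((T_b - T_0) - T_0 * ln(T_b/T_0))
ex = 4.18 * ((500.06 - 291.22) - 291.22 * ln(500.06/291.22))
ex = 214.82 kJ/kg


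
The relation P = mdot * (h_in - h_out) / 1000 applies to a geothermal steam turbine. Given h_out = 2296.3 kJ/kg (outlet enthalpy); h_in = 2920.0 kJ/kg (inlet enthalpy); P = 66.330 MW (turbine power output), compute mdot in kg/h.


mdot = P * 1000 / (h_in - h_out)
mdot = 66.330 * 1000 / (2920.0 - 2296.3)
mdot = 106.3492 kg/s
Convert: 106.3492 kg/s * 3600.0 = 3.8286e+05 kg/h
mdot = 3.8286e+05 kg/h


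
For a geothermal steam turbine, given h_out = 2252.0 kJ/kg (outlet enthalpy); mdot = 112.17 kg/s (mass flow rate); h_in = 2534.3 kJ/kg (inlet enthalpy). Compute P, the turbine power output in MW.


P = mdot * (h_in - h_out) / 1000
P = 112.17 * (2534.3 - 2252.0) / 1000
P = 31.666 MW


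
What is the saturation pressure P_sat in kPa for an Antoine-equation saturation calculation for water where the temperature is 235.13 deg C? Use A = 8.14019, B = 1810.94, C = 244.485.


P_sat = 10^(A - B/(C + T)) / 760 * 0.101325
P_sat = 10^(8.14019 - 1810.94/(244.485 + 235.13)) / 760 * 0.101325
P_sat = 3.085125 MPa
Convert: 3.085125 MPa * 1000.0 = 3085.1 kPa
P_sat = 3085.1 kPa


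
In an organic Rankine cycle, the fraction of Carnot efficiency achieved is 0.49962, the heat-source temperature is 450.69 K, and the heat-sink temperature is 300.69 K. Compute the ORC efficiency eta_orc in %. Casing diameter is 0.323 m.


eta_orc = (1 - Tc/Th) * f * 100
eta_orc = (1 - 300.69/450.69) * 0.49962 * 100
eta_orc = 16.629 %


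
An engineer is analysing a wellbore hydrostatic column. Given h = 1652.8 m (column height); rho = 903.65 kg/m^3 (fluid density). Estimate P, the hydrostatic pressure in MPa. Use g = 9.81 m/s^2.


P = rho * g * h / 1e6
P = 903.65 * 9.81 * 1652.8 / 1e6
P = 14.652 MPa


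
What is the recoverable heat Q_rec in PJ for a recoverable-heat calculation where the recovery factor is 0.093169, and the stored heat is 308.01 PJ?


Q_rec = Q_s * RF
Q_rec = 308.01 * 0.093169
Q_rec = 28.697 PJ


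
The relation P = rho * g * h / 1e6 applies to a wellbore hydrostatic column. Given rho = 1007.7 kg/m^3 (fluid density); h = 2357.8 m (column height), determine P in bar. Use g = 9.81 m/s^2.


P = rho * g * h / 1e6
P = 1007.7 * 9.81 * 2357.8 / 1e6
P = 23.30812 MPa
Convert: 23.30812 MPa * 10.0 = 233.08 bar
P = 233.08 bar


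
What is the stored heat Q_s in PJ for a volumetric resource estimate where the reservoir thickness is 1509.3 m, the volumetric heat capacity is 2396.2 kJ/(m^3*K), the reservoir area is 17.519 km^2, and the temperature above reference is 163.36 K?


Step 1: Vr = A*1e6*hr = 17.519*1e6*1509.3 = 2.644143e+10 m^3
Step 2: Q_s = Vr*rhoc*dT/1e12 = 2.644143e+10*2396.2*163.36/1e12 = 10350 PJ
Q_s = 10350 PJ


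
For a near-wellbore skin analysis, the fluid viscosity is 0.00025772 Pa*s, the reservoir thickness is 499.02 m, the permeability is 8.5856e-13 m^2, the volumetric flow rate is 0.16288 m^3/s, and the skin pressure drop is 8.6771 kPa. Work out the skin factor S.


S = dP_s * 1000 * 2*pi*k*hr / (q*mu)
S = 8.6771 * 1000 * 2*pi*8.5856e-13*499.02 / (0.16288*0.00025772)
S = 0.55645


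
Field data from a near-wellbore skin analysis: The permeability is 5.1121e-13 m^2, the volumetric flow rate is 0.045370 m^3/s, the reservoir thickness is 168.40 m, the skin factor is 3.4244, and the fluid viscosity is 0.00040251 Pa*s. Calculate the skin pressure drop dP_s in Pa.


dP_s = S * q * mu / (2*pi*k*hr) / 1000
dP_s = 3.4244 * 0.045370 * 0.00040251 / (2*pi*5.1121e-13*168.40) / 1000
dP_s = 115.6135 kPa
Convert: 115.6135 kPa * 1000.0 = 1.1561e+05 Pa
dP_s = 1.1561e+05 Pa


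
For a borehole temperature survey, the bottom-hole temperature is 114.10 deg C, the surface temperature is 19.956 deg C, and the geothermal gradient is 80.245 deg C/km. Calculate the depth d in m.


d = (T_d - T_surf) / grad * 1000
d = (114.10 - 19.956) / 80.245 * 1000
d = 1173.2 m


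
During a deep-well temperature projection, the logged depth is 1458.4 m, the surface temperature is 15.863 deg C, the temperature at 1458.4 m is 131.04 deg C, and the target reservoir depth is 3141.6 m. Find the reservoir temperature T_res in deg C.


Step 1: grad = (T_d1 - T_surf)/d1 * 1000 = (131.04 - 15.863)/1458.4 * 1000 = 78.97490 deg C/km
Step 2: T_res = T_surf + grad*d2/1000 = 15.863 + 78.97490*3141.6/1000 = 263.97 deg C
T_res = 263.97 deg C


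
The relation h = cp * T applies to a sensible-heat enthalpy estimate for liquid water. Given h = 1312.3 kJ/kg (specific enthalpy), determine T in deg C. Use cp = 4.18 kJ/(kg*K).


T = h / cp
T = 1312.3 / 4.18
T = 313.95 deg C


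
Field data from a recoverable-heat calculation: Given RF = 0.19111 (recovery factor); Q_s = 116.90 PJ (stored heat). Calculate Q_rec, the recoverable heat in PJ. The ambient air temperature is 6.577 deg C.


Q_rec = Q_s * RF
Q_rec = 116.90 * 0.19111
Q_rec = 22.341 PJ


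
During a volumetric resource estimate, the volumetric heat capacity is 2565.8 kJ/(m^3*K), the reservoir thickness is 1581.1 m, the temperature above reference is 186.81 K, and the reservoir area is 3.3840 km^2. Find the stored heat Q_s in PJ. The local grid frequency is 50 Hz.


Step 1: Vr = A*1e6*hr = 3.384*1e6*1581.1 = 5.350442e+09 m^3
Step 2: Q_s = Vr*rhoc*dT/1e12 = 5.350442e+09*2565.8*186.81/1e12 = 2564.6 PJ
Q_s = 2564.6 PJ


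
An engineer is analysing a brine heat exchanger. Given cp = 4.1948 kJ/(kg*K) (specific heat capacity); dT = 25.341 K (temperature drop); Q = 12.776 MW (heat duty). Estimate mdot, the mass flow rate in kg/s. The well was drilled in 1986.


mdot = Q * 1000 / (cp * dT)
mdot = 12.776 * 1000 / (4.1948 * 25.341)
mdot = 120.19 kg/s
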